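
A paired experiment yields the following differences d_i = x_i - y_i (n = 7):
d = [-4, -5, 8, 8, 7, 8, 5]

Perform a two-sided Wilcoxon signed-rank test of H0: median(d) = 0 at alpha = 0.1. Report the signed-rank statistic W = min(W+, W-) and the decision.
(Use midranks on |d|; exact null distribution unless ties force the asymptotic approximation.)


Step 1: Drop any zero differences (none here) and take |d_i|.
|d| = [4, 5, 8, 8, 7, 8, 5]
Step 2: Midrank |d_i| (ties get averaged ranks).
ranks: |4|->1, |5|->2.5, |8|->6, |8|->6, |7|->4, |8|->6, |5|->2.5
Step 3: Attach original signs; sum ranks with positive sign and with negative sign.
W+ = 6 + 6 + 4 + 6 + 2.5 = 24.5
W- = 1 + 2.5 = 3.5
(Check: W+ + W- = 28 should equal n(n+1)/2 = 28.)
Step 4: Test statistic W = min(W+, W-) = 3.5.
Step 5: Ties in |d|, so use the tie-corrected normal approximation.
        E[W] = n(n+1)/4 = 7*8/4 = 14.
        Tie groups: |d|=5 (t=2), |d|=8 (t=3); sum(t^3 - t) = 30.
        Var[W] = n(n+1)(2n+1)/24 - sum(t^3-t)/48 = 840/24 - 30/48 = 34.375.
        z = (W - E[W]) / sqrt(Var[W]) = (3.5 - 14) / 5.8630 = -1.7909.
        Two-sided p = 2*Phi(z) = 0.073312.
Step 6: alpha = 0.1. reject H0.

W+ = 24.5, W- = 3.5, W = min = 3.5, p = 0.073312, reject H0.


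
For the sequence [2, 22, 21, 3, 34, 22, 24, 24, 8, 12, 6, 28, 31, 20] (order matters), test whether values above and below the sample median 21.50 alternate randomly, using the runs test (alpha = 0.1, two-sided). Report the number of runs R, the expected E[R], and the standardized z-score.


Step 1: Compute median = 21.50; label A = above, B = below.
Labels in order: BABBAAAABBBAAB  (n_A = 7, n_B = 7)
Step 2: Count runs R = 7.
Step 3: Under H0 (random ordering), E[R] = 2*n_A*n_B/(n_A+n_B) + 1 = 2*7*7/14 + 1 = 8.0000.
        Var[R] = 2*n_A*n_B*(2*n_A*n_B - n_A - n_B) / ((n_A+n_B)^2 * (n_A+n_B-1)) = 8232/2548 = 3.2308.
        SD[R] = 1.7974.
Step 4: Continuity-corrected z = (R + 0.5 - E[R]) / SD[R] = (7 + 0.5 - 8.0000) / 1.7974 = -0.2782.
Step 5: Two-sided p-value via normal approximation = 2*(1 - Phi(|z|)) = 0.780879.
Step 6: alpha = 0.1. fail to reject H0.

R = 7, z = -0.2782, p = 0.780879, fail to reject H0.


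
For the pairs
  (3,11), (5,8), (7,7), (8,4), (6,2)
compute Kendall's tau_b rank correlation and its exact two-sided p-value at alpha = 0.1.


Step 1: Enumerate the 10 unordered pairs (i,j) with i<j and classify each by sign(x_j-x_i) * sign(y_j-y_i).
  (1,2):dx=+2,dy=-3->D; (1,3):dx=+4,dy=-4->D; (1,4):dx=+5,dy=-7->D; (1,5):dx=+3,dy=-9->D
  (2,3):dx=+2,dy=-1->D; (2,4):dx=+3,dy=-4->D; (2,5):dx=+1,dy=-6->D; (3,4):dx=+1,dy=-3->D
  (3,5):dx=-1,dy=-5->C; (4,5):dx=-2,dy=-2->C
Step 2: C = 2, D = 8, total pairs = 10.
Step 3: tau = (C - D)/(n(n-1)/2) = (2 - 8)/10 = -0.600000.
Step 4: Exact two-sided p-value (enumerate n! = 120 permutations of y under H0): p = 0.233333.
Step 5: alpha = 0.1. fail to reject H0.

tau_b = -0.6000 (C=2, D=8), p = 0.233333, fail to reject H0.


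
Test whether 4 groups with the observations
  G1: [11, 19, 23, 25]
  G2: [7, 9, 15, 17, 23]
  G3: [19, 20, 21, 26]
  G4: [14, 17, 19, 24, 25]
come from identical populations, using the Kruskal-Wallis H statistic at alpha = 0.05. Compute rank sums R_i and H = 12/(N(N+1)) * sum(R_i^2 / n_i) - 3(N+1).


Step 1: Combine all N = 18 observations and assign midranks.
sorted (value, group, rank): (7,G2,1), (9,G2,2), (11,G1,3), (14,G4,4), (15,G2,5), (17,G2,6.5), (17,G4,6.5), (19,G1,9), (19,G3,9), (19,G4,9), (20,G3,11), (21,G3,12), (23,G1,13.5), (23,G2,13.5), (24,G4,15), (25,G1,16.5), (25,G4,16.5), (26,G3,18)
Step 2: Sum ranks within each group.
R_1 = 42 (n_1 = 4)
R_2 = 28 (n_2 = 5)
R_3 = 50 (n_3 = 4)
R_4 = 51 (n_4 = 5)
Step 3: H = 12/(N(N+1)) * sum(R_i^2/n_i) - 3(N+1)
     = 12/(18*19) * (42^2/4 + 28^2/5 + 50^2/4 + 51^2/5) - 3*19
     = 0.035088 * 1743 - 57
     = 4.157895.
Step 4: Ties present; correction factor C = 1 - 42/(18^3 - 18) = 0.992776. Corrected H = 4.157895 / 0.992776 = 4.188150.
Step 5: Under H0, H ~ chi^2(3); p-value = 0.241851.
Step 6: alpha = 0.05. fail to reject H0.

H = 4.1881, df = 3, p = 0.241851, fail to reject H0.


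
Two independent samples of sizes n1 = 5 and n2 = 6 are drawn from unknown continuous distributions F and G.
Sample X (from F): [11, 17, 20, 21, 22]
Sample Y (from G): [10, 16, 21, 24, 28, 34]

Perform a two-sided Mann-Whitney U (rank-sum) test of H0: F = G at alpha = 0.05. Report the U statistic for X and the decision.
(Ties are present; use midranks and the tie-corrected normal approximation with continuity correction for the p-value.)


Step 1: Combine and sort all 11 observations; assign midranks.
sorted (value, group): (10,Y), (11,X), (16,Y), (17,X), (20,X), (21,X), (21,Y), (22,X), (24,Y), (28,Y), (34,Y)
ranks: 10->1, 11->2, 16->3, 17->4, 20->5, 21->6.5, 21->6.5, 22->8, 24->9, 28->10, 34->11
Step 2: Rank sum for X: R1 = 2 + 4 + 5 + 6.5 + 8 = 25.5.
Step 3: U_X = R1 - n1(n1+1)/2 = 25.5 - 5*6/2 = 25.5 - 15 = 10.5.
       U_Y = n1*n2 - U_X = 30 - 10.5 = 19.5.
Step 4: Ties are present, so use the tie-corrected normal approximation (with continuity correction) for the p-value.
Step 5: p-value = 0.464192; compare to alpha = 0.05. fail to reject H0.

U_X = 10.5, p = 0.464192, fail to reject H0 at alpha = 0.05.


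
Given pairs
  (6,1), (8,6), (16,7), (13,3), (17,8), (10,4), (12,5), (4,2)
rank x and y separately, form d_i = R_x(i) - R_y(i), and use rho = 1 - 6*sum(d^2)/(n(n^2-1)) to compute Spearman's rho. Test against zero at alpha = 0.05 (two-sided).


Step 1: Rank x and y separately (midranks; no ties here).
rank(x): 6->2, 8->3, 16->7, 13->6, 17->8, 10->4, 12->5, 4->1
rank(y): 1->1, 6->6, 7->7, 3->3, 8->8, 4->4, 5->5, 2->2
Step 2: d_i = R_x(i) - R_y(i); compute d_i^2.
  (2-1)^2=1, (3-6)^2=9, (7-7)^2=0, (6-3)^2=9, (8-8)^2=0, (4-4)^2=0, (5-5)^2=0, (1-2)^2=1
sum(d^2) = 20.
Step 3: rho = 1 - 6*20 / (8*(8^2 - 1)) = 1 - 120/504 = 0.761905.
Step 4: Under H0, t = rho * sqrt((n-2)/(1-rho^2)) = 2.8814 ~ t(6).
Step 5: Two-sided p-value from the t-distribution with 6 df = 0.028005.
Step 6: alpha = 0.05. reject H0.

rho = 0.7619, p = 0.028005, reject H0 at alpha = 0.05.


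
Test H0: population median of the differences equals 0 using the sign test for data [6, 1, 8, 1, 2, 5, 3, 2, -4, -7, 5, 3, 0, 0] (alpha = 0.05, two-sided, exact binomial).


Step 1: Discard zero differences. Original n = 14; n_eff = number of nonzero differences = 12.
Nonzero differences (with sign): +6, +1, +8, +1, +2, +5, +3, +2, -4, -7, +5, +3
Step 2: Count signs: positive = 10, negative = 2.
Step 3: Under H0: P(positive) = 0.5, so the number of positives S ~ Bin(12, 0.5).
Step 4: Two-sided exact p-value = sum of Bin(12,0.5) probabilities at or below the observed probability = 0.038574.
Step 5: alpha = 0.05. reject H0.

n_eff = 12, pos = 10, neg = 2, p = 0.038574, reject H0.


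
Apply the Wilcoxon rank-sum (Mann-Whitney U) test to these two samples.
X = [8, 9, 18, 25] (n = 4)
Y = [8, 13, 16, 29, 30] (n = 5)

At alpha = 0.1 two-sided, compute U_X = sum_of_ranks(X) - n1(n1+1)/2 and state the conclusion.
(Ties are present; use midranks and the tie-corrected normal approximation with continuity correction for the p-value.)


Step 1: Combine and sort all 9 observations; assign midranks.
sorted (value, group): (8,X), (8,Y), (9,X), (13,Y), (16,Y), (18,X), (25,X), (29,Y), (30,Y)
ranks: 8->1.5, 8->1.5, 9->3, 13->4, 16->5, 18->6, 25->7, 29->8, 30->9
Step 2: Rank sum for X: R1 = 1.5 + 3 + 6 + 7 = 17.5.
Step 3: U_X = R1 - n1(n1+1)/2 = 17.5 - 4*5/2 = 17.5 - 10 = 7.5.
       U_Y = n1*n2 - U_X = 20 - 7.5 = 12.5.
Step 4: Ties are present, so use the tie-corrected normal approximation (with continuity correction) for the p-value.
Step 5: p-value = 0.622753; compare to alpha = 0.1. fail to reject H0.

U_X = 7.5, p = 0.622753, fail to reject H0 at alpha = 0.1.


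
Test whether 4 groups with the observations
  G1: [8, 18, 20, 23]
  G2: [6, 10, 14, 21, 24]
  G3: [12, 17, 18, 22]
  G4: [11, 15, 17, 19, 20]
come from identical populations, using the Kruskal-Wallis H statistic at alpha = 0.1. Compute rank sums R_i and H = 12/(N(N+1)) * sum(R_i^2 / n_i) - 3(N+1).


Step 1: Combine all N = 18 observations and assign midranks.
sorted (value, group, rank): (6,G2,1), (8,G1,2), (10,G2,3), (11,G4,4), (12,G3,5), (14,G2,6), (15,G4,7), (17,G3,8.5), (17,G4,8.5), (18,G1,10.5), (18,G3,10.5), (19,G4,12), (20,G1,13.5), (20,G4,13.5), (21,G2,15), (22,G3,16), (23,G1,17), (24,G2,18)
Step 2: Sum ranks within each group.
R_1 = 43 (n_1 = 4)
R_2 = 43 (n_2 = 5)
R_3 = 40 (n_3 = 4)
R_4 = 45 (n_4 = 5)
Step 3: H = 12/(N(N+1)) * sum(R_i^2/n_i) - 3(N+1)
     = 12/(18*19) * (43^2/4 + 43^2/5 + 40^2/4 + 45^2/5) - 3*19
     = 0.035088 * 1637.05 - 57
     = 0.440351.
Step 4: Ties present; correction factor C = 1 - 18/(18^3 - 18) = 0.996904. Corrected H = 0.440351 / 0.996904 = 0.441718.
Step 5: Under H0, H ~ chi^2(3); p-value = 0.931496.
Step 6: alpha = 0.1. fail to reject H0.

H = 0.4417, df = 3, p = 0.931496, fail to reject H0.


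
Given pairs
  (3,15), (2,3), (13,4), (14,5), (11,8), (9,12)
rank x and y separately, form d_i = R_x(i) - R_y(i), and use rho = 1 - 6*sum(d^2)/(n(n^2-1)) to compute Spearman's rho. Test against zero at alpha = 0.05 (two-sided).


Step 1: Rank x and y separately (midranks; no ties here).
rank(x): 3->2, 2->1, 13->5, 14->6, 11->4, 9->3
rank(y): 15->6, 3->1, 4->2, 5->3, 8->4, 12->5
Step 2: d_i = R_x(i) - R_y(i); compute d_i^2.
  (2-6)^2=16, (1-1)^2=0, (5-2)^2=9, (6-3)^2=9, (4-4)^2=0, (3-5)^2=4
sum(d^2) = 38.
Step 3: rho = 1 - 6*38 / (6*(6^2 - 1)) = 1 - 228/210 = -0.085714.
Step 4: Under H0, t = rho * sqrt((n-2)/(1-rho^2)) = -0.1721 ~ t(4).
Step 5: Two-sided p-value from the t-distribution with 4 df = 0.871743.
Step 6: alpha = 0.05. fail to reject H0.

rho = -0.0857, p = 0.871743, fail to reject H0 at alpha = 0.05.


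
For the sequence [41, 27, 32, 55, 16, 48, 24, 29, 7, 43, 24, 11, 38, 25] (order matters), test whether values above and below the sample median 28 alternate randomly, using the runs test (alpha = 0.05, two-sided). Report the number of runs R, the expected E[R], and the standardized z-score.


Step 1: Compute median = 28; label A = above, B = below.
Labels in order: ABAABABABABBAB  (n_A = 7, n_B = 7)
Step 2: Count runs R = 12.
Step 3: Under H0 (random ordering), E[R] = 2*n_A*n_B/(n_A+n_B) + 1 = 2*7*7/14 + 1 = 8.0000.
        Var[R] = 2*n_A*n_B*(2*n_A*n_B - n_A - n_B) / ((n_A+n_B)^2 * (n_A+n_B-1)) = 8232/2548 = 3.2308.
        SD[R] = 1.7974.
Step 4: Continuity-corrected z = (R - 0.5 - E[R]) / SD[R] = (12 - 0.5 - 8.0000) / 1.7974 = 1.9472.
Step 5: Two-sided p-value via normal approximation = 2*(1 - Phi(|z|)) = 0.051508.
Step 6: alpha = 0.05. fail to reject H0.

R = 12, z = 1.9472, p = 0.051508, fail to reject H0.


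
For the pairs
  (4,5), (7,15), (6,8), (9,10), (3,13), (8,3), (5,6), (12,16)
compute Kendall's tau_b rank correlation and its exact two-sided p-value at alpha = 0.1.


Step 1: Enumerate the 28 unordered pairs (i,j) with i<j and classify each by sign(x_j-x_i) * sign(y_j-y_i).
  (1,2):dx=+3,dy=+10->C; (1,3):dx=+2,dy=+3->C; (1,4):dx=+5,dy=+5->C; (1,5):dx=-1,dy=+8->D
  (1,6):dx=+4,dy=-2->D; (1,7):dx=+1,dy=+1->C; (1,8):dx=+8,dy=+11->C; (2,3):dx=-1,dy=-7->C
  (2,4):dx=+2,dy=-5->D; (2,5):dx=-4,dy=-2->C; (2,6):dx=+1,dy=-12->D; (2,7):dx=-2,dy=-9->C
  (2,8):dx=+5,dy=+1->C; (3,4):dx=+3,dy=+2->C; (3,5):dx=-3,dy=+5->D; (3,6):dx=+2,dy=-5->D
  (3,7):dx=-1,dy=-2->C; (3,8):dx=+6,dy=+8->C; (4,5):dx=-6,dy=+3->D; (4,6):dx=-1,dy=-7->C
  (4,7):dx=-4,dy=-4->C; (4,8):dx=+3,dy=+6->C; (5,6):dx=+5,dy=-10->D; (5,7):dx=+2,dy=-7->D
  (5,8):dx=+9,dy=+3->C; (6,7):dx=-3,dy=+3->D; (6,8):dx=+4,dy=+13->C; (7,8):dx=+7,dy=+10->C
Step 2: C = 18, D = 10, total pairs = 28.
Step 3: tau = (C - D)/(n(n-1)/2) = (18 - 10)/28 = 0.285714.
Step 4: Exact two-sided p-value (enumerate n! = 40320 permutations of y under H0): p = 0.398760.
Step 5: alpha = 0.1. fail to reject H0.

tau_b = 0.2857 (C=18, D=10), p = 0.398760, fail to reject H0.


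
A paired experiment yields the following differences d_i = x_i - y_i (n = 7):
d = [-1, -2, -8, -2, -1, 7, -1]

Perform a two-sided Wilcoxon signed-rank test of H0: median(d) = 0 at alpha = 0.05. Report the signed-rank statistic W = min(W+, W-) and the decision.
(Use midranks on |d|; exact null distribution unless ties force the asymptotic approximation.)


Step 1: Drop any zero differences (none here) and take |d_i|.
|d| = [1, 2, 8, 2, 1, 7, 1]
Step 2: Midrank |d_i| (ties get averaged ranks).
ranks: |1|->2, |2|->4.5, |8|->7, |2|->4.5, |1|->2, |7|->6, |1|->2
Step 3: Attach original signs; sum ranks with positive sign and with negative sign.
W+ = 6 = 6
W- = 2 + 4.5 + 7 + 4.5 + 2 + 2 = 22
(Check: W+ + W- = 28 should equal n(n+1)/2 = 28.)
Step 4: Test statistic W = min(W+, W-) = 6.
Step 5: Ties in |d|, so use the tie-corrected normal approximation.
        E[W] = n(n+1)/4 = 7*8/4 = 14.
        Tie groups: |d|=1 (t=3), |d|=2 (t=2); sum(t^3 - t) = 30.
        Var[W] = n(n+1)(2n+1)/24 - sum(t^3-t)/48 = 840/24 - 30/48 = 34.375.
        z = (W - E[W]) / sqrt(Var[W]) = (6 - 14) / 5.8630 = -1.3645.
        Two-sided p = 2*Phi(z) = 0.172415.
Step 6: alpha = 0.05. fail to reject H0.

W+ = 6, W- = 22, W = min = 6, p = 0.172415, fail to reject H0.


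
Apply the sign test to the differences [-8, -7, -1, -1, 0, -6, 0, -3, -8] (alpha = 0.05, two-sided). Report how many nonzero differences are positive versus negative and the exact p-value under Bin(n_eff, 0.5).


Step 1: Discard zero differences. Original n = 9; n_eff = number of nonzero differences = 7.
Nonzero differences (with sign): -8, -7, -1, -1, -6, -3, -8
Step 2: Count signs: positive = 0, negative = 7.
Step 3: Under H0: P(positive) = 0.5, so the number of positives S ~ Bin(7, 0.5).
Step 4: Two-sided exact p-value = sum of Bin(7,0.5) probabilities at or below the observed probability = 0.015625.
Step 5: alpha = 0.05. reject H0.

n_eff = 7, pos = 0, neg = 7, p = 0.015625, reject H0.


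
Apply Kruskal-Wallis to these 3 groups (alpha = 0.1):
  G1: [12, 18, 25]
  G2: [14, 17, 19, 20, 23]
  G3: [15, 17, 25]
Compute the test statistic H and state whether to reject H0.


Step 1: Combine all N = 11 observations and assign midranks.
sorted (value, group, rank): (12,G1,1), (14,G2,2), (15,G3,3), (17,G2,4.5), (17,G3,4.5), (18,G1,6), (19,G2,7), (20,G2,8), (23,G2,9), (25,G1,10.5), (25,G3,10.5)
Step 2: Sum ranks within each group.
R_1 = 17.5 (n_1 = 3)
R_2 = 30.5 (n_2 = 5)
R_3 = 18 (n_3 = 3)
Step 3: H = 12/(N(N+1)) * sum(R_i^2/n_i) - 3(N+1)
     = 12/(11*12) * (17.5^2/3 + 30.5^2/5 + 18^2/3) - 3*12
     = 0.090909 * 396.133 - 36
     = 0.012121.
Step 4: Ties present; correction factor C = 1 - 12/(11^3 - 11) = 0.990909. Corrected H = 0.012121 / 0.990909 = 0.012232.
Step 5: Under H0, H ~ chi^2(2); p-value = 0.993902.
Step 6: alpha = 0.1. fail to reject H0.

H = 0.0122, df = 2, p = 0.993902, fail to reject H0.


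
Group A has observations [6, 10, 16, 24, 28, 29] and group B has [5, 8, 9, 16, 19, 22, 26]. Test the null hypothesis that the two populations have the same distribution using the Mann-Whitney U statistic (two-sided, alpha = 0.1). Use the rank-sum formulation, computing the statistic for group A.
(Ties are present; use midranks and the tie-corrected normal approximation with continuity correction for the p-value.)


Step 1: Combine and sort all 13 observations; assign midranks.
sorted (value, group): (5,Y), (6,X), (8,Y), (9,Y), (10,X), (16,X), (16,Y), (19,Y), (22,Y), (24,X), (26,Y), (28,X), (29,X)
ranks: 5->1, 6->2, 8->3, 9->4, 10->5, 16->6.5, 16->6.5, 19->8, 22->9, 24->10, 26->11, 28->12, 29->13
Step 2: Rank sum for X: R1 = 2 + 5 + 6.5 + 10 + 12 + 13 = 48.5.
Step 3: U_X = R1 - n1(n1+1)/2 = 48.5 - 6*7/2 = 48.5 - 21 = 27.5.
       U_Y = n1*n2 - U_X = 42 - 27.5 = 14.5.
Step 4: Ties are present, so use the tie-corrected normal approximation (with continuity correction) for the p-value.
Step 5: p-value = 0.390714; compare to alpha = 0.1. fail to reject H0.

U_X = 27.5, p = 0.390714, fail to reject H0 at alpha = 0.1.


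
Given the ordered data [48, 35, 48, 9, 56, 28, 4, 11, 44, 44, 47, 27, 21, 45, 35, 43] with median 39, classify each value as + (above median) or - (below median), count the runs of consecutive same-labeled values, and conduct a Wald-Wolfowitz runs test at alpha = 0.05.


Step 1: Compute median = 39; label A = above, B = below.
Labels in order: ABABABBBAAABBABA  (n_A = 8, n_B = 8)
Step 2: Count runs R = 11.
Step 3: Under H0 (random ordering), E[R] = 2*n_A*n_B/(n_A+n_B) + 1 = 2*8*8/16 + 1 = 9.0000.
        Var[R] = 2*n_A*n_B*(2*n_A*n_B - n_A - n_B) / ((n_A+n_B)^2 * (n_A+n_B-1)) = 14336/3840 = 3.7333.
        SD[R] = 1.9322.
Step 4: Continuity-corrected z = (R - 0.5 - E[R]) / SD[R] = (11 - 0.5 - 9.0000) / 1.9322 = 0.7763.
Step 5: Two-sided p-value via normal approximation = 2*(1 - Phi(|z|)) = 0.437558.
Step 6: alpha = 0.05. fail to reject H0.

R = 11, z = 0.7763, p = 0.437558, fail to reject H0.


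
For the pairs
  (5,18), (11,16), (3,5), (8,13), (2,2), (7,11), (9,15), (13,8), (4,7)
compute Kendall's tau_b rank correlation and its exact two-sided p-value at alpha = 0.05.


Step 1: Enumerate the 36 unordered pairs (i,j) with i<j and classify each by sign(x_j-x_i) * sign(y_j-y_i).
  (1,2):dx=+6,dy=-2->D; (1,3):dx=-2,dy=-13->C; (1,4):dx=+3,dy=-5->D; (1,5):dx=-3,dy=-16->C
  (1,6):dx=+2,dy=-7->D; (1,7):dx=+4,dy=-3->D; (1,8):dx=+8,dy=-10->D; (1,9):dx=-1,dy=-11->C
  (2,3):dx=-8,dy=-11->C; (2,4):dx=-3,dy=-3->C; (2,5):dx=-9,dy=-14->C; (2,6):dx=-4,dy=-5->C
  (2,7):dx=-2,dy=-1->C; (2,8):dx=+2,dy=-8->D; (2,9):dx=-7,dy=-9->C; (3,4):dx=+5,dy=+8->C
  (3,5):dx=-1,dy=-3->C; (3,6):dx=+4,dy=+6->C; (3,7):dx=+6,dy=+10->C; (3,8):dx=+10,dy=+3->C
  (3,9):dx=+1,dy=+2->C; (4,5):dx=-6,dy=-11->C; (4,6):dx=-1,dy=-2->C; (4,7):dx=+1,dy=+2->C
  (4,8):dx=+5,dy=-5->D; (4,9):dx=-4,dy=-6->C; (5,6):dx=+5,dy=+9->C; (5,7):dx=+7,dy=+13->C
  (5,8):dx=+11,dy=+6->C; (5,9):dx=+2,dy=+5->C; (6,7):dx=+2,dy=+4->C; (6,8):dx=+6,dy=-3->D
  (6,9):dx=-3,dy=-4->C; (7,8):dx=+4,dy=-7->D; (7,9):dx=-5,dy=-8->C; (8,9):dx=-9,dy=-1->C
Step 2: C = 27, D = 9, total pairs = 36.
Step 3: tau = (C - D)/(n(n-1)/2) = (27 - 9)/36 = 0.500000.
Step 4: Exact two-sided p-value (enumerate n! = 362880 permutations of y under H0): p = 0.075176.
Step 5: alpha = 0.05. fail to reject H0.

tau_b = 0.5000 (C=27, D=9), p = 0.075176, fail to reject H0.


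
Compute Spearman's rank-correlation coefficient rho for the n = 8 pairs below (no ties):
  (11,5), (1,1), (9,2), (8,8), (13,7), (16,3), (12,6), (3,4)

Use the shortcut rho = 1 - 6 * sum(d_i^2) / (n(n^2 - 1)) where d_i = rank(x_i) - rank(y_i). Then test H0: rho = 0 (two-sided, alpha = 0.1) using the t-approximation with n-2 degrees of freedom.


Step 1: Rank x and y separately (midranks; no ties here).
rank(x): 11->5, 1->1, 9->4, 8->3, 13->7, 16->8, 12->6, 3->2
rank(y): 5->5, 1->1, 2->2, 8->8, 7->7, 3->3, 6->6, 4->4
Step 2: d_i = R_x(i) - R_y(i); compute d_i^2.
  (5-5)^2=0, (1-1)^2=0, (4-2)^2=4, (3-8)^2=25, (7-7)^2=0, (8-3)^2=25, (6-6)^2=0, (2-4)^2=4
sum(d^2) = 58.
Step 3: rho = 1 - 6*58 / (8*(8^2 - 1)) = 1 - 348/504 = 0.309524.
Step 4: Under H0, t = rho * sqrt((n-2)/(1-rho^2)) = 0.7973 ~ t(6).
Step 5: Two-sided p-value from the t-distribution with 6 df = 0.455645.
Step 6: alpha = 0.1. fail to reject H0.

rho = 0.3095, p = 0.455645, fail to reject H0 at alpha = 0.1.


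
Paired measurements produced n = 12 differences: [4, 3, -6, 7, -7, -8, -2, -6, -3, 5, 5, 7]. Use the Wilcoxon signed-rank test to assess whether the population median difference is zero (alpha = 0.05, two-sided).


Step 1: Drop any zero differences (none here) and take |d_i|.
|d| = [4, 3, 6, 7, 7, 8, 2, 6, 3, 5, 5, 7]
Step 2: Midrank |d_i| (ties get averaged ranks).
ranks: |4|->4, |3|->2.5, |6|->7.5, |7|->10, |7|->10, |8|->12, |2|->1, |6|->7.5, |3|->2.5, |5|->5.5, |5|->5.5, |7|->10
Step 3: Attach original signs; sum ranks with positive sign and with negative sign.
W+ = 4 + 2.5 + 10 + 5.5 + 5.5 + 10 = 37.5
W- = 7.5 + 10 + 12 + 1 + 7.5 + 2.5 = 40.5
(Check: W+ + W- = 78 should equal n(n+1)/2 = 78.)
Step 4: Test statistic W = min(W+, W-) = 37.5.
Step 5: Ties in |d|, so use the tie-corrected normal approximation.
        E[W] = n(n+1)/4 = 12*13/4 = 39.
        Tie groups: |d|=3 (t=2), |d|=5 (t=2), |d|=6 (t=2), |d|=7 (t=3); sum(t^3 - t) = 42.
        Var[W] = n(n+1)(2n+1)/24 - sum(t^3-t)/48 = 3900/24 - 42/48 = 161.625.
        z = (W - E[W]) / sqrt(Var[W]) = (37.5 - 39) / 12.7132 = -0.1180.
        Two-sided p = 2*Phi(z) = 0.906077.
Step 6: alpha = 0.05. fail to reject H0.

W+ = 37.5, W- = 40.5, W = min = 37.5, p = 0.906077, fail to reject H0.


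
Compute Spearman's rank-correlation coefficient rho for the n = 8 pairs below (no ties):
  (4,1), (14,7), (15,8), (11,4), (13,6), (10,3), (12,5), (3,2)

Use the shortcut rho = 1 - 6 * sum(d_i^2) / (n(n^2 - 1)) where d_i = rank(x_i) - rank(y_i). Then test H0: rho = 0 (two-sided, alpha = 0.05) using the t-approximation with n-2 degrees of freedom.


Step 1: Rank x and y separately (midranks; no ties here).
rank(x): 4->2, 14->7, 15->8, 11->4, 13->6, 10->3, 12->5, 3->1
rank(y): 1->1, 7->7, 8->8, 4->4, 6->6, 3->3, 5->5, 2->2
Step 2: d_i = R_x(i) - R_y(i); compute d_i^2.
  (2-1)^2=1, (7-7)^2=0, (8-8)^2=0, (4-4)^2=0, (6-6)^2=0, (3-3)^2=0, (5-5)^2=0, (1-2)^2=1
sum(d^2) = 2.
Step 3: rho = 1 - 6*2 / (8*(8^2 - 1)) = 1 - 12/504 = 0.976190.
Step 4: Under H0, t = rho * sqrt((n-2)/(1-rho^2)) = 11.0235 ~ t(6).
Step 5: Two-sided p-value from the t-distribution with 6 df = 0.000033.
Step 6: alpha = 0.05. reject H0.

rho = 0.9762, p = 0.000033, reject H0 at alpha = 0.05.


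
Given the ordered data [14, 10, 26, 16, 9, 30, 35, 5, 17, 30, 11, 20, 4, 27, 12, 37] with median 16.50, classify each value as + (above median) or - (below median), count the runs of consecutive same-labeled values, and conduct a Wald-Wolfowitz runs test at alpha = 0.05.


Step 1: Compute median = 16.50; label A = above, B = below.
Labels in order: BBABBAABAABABABA  (n_A = 8, n_B = 8)
Step 2: Count runs R = 12.
Step 3: Under H0 (random ordering), E[R] = 2*n_A*n_B/(n_A+n_B) + 1 = 2*8*8/16 + 1 = 9.0000.
        Var[R] = 2*n_A*n_B*(2*n_A*n_B - n_A - n_B) / ((n_A+n_B)^2 * (n_A+n_B-1)) = 14336/3840 = 3.7333.
        SD[R] = 1.9322.
Step 4: Continuity-corrected z = (R - 0.5 - E[R]) / SD[R] = (12 - 0.5 - 9.0000) / 1.9322 = 1.2939.
Step 5: Two-sided p-value via normal approximation = 2*(1 - Phi(|z|)) = 0.195709.
Step 6: alpha = 0.05. fail to reject H0.

R = 12, z = 1.2939, p = 0.195709, fail to reject H0.


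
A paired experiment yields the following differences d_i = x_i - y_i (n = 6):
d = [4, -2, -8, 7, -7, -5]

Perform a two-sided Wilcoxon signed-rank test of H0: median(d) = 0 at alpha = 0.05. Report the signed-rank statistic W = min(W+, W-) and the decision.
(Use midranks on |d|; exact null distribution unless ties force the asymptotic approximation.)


Step 1: Drop any zero differences (none here) and take |d_i|.
|d| = [4, 2, 8, 7, 7, 5]
Step 2: Midrank |d_i| (ties get averaged ranks).
ranks: |4|->2, |2|->1, |8|->6, |7|->4.5, |7|->4.5, |5|->3
Step 3: Attach original signs; sum ranks with positive sign and with negative sign.
W+ = 2 + 4.5 = 6.5
W- = 1 + 6 + 4.5 + 3 = 14.5
(Check: W+ + W- = 21 should equal n(n+1)/2 = 21.)
Step 4: Test statistic W = min(W+, W-) = 6.5.
Step 5: Ties in |d|, so use the tie-corrected normal approximation.
        E[W] = n(n+1)/4 = 6*7/4 = 10.5.
        Tie groups: |d|=7 (t=2); sum(t^3 - t) = 6.
        Var[W] = n(n+1)(2n+1)/24 - sum(t^3-t)/48 = 546/24 - 6/48 = 22.625.
        z = (W - E[W]) / sqrt(Var[W]) = (6.5 - 10.5) / 4.7566 = -0.8409.
        Two-sided p = 2*Phi(z) = 0.400381.
Step 6: alpha = 0.05. fail to reject H0.

W+ = 6.5, W- = 14.5, W = min = 6.5, p = 0.400381, fail to reject H0.


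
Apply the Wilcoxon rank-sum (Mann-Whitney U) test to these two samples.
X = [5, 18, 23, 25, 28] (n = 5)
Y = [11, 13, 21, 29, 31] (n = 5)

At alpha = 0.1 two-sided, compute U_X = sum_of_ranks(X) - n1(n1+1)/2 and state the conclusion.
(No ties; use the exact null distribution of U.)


Step 1: Combine and sort all 10 observations; assign midranks.
sorted (value, group): (5,X), (11,Y), (13,Y), (18,X), (21,Y), (23,X), (25,X), (28,X), (29,Y), (31,Y)
ranks: 5->1, 11->2, 13->3, 18->4, 21->5, 23->6, 25->7, 28->8, 29->9, 31->10
Step 2: Rank sum for X: R1 = 1 + 4 + 6 + 7 + 8 = 26.
Step 3: U_X = R1 - n1(n1+1)/2 = 26 - 5*6/2 = 26 - 15 = 11.
       U_Y = n1*n2 - U_X = 25 - 11 = 14.
Step 4: No ties, so the exact null distribution of U (based on enumerating the C(10,5) = 252 equally likely rank assignments) gives the two-sided p-value.
Step 5: p-value = 0.841270; compare to alpha = 0.1. fail to reject H0.

U_X = 11, p = 0.841270, fail to reject H0 at alpha = 0.1.


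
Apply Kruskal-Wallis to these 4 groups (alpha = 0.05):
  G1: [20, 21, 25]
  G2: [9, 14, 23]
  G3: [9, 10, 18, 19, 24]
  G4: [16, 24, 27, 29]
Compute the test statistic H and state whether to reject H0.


Step 1: Combine all N = 15 observations and assign midranks.
sorted (value, group, rank): (9,G2,1.5), (9,G3,1.5), (10,G3,3), (14,G2,4), (16,G4,5), (18,G3,6), (19,G3,7), (20,G1,8), (21,G1,9), (23,G2,10), (24,G3,11.5), (24,G4,11.5), (25,G1,13), (27,G4,14), (29,G4,15)
Step 2: Sum ranks within each group.
R_1 = 30 (n_1 = 3)
R_2 = 15.5 (n_2 = 3)
R_3 = 29 (n_3 = 5)
R_4 = 45.5 (n_4 = 4)
Step 3: H = 12/(N(N+1)) * sum(R_i^2/n_i) - 3(N+1)
     = 12/(15*16) * (30^2/3 + 15.5^2/3 + 29^2/5 + 45.5^2/4) - 3*16
     = 0.050000 * 1065.85 - 48
     = 5.292292.
Step 4: Ties present; correction factor C = 1 - 12/(15^3 - 15) = 0.996429. Corrected H = 5.292292 / 0.996429 = 5.311260.
Step 5: Under H0, H ~ chi^2(3); p-value = 0.150373.
Step 6: alpha = 0.05. fail to reject H0.

H = 5.3113, df = 3, p = 0.150373, fail to reject H0.


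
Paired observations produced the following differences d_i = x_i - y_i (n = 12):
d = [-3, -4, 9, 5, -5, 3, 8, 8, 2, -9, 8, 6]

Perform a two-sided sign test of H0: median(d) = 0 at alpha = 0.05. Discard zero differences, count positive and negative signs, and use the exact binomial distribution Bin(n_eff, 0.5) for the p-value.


Step 1: Discard zero differences. Original n = 12; n_eff = number of nonzero differences = 12.
Nonzero differences (with sign): -3, -4, +9, +5, -5, +3, +8, +8, +2, -9, +8, +6
Step 2: Count signs: positive = 8, negative = 4.
Step 3: Under H0: P(positive) = 0.5, so the number of positives S ~ Bin(12, 0.5).
Step 4: Two-sided exact p-value = sum of Bin(12,0.5) probabilities at or below the observed probability = 0.387695.
Step 5: alpha = 0.05. fail to reject H0.

n_eff = 12, pos = 8, neg = 4, p = 0.387695, fail to reject H0.


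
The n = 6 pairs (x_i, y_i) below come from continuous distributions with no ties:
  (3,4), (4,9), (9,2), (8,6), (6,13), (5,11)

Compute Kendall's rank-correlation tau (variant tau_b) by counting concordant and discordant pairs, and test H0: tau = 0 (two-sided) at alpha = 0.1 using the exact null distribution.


Step 1: Enumerate the 15 unordered pairs (i,j) with i<j and classify each by sign(x_j-x_i) * sign(y_j-y_i).
  (1,2):dx=+1,dy=+5->C; (1,3):dx=+6,dy=-2->D; (1,4):dx=+5,dy=+2->C; (1,5):dx=+3,dy=+9->C
  (1,6):dx=+2,dy=+7->C; (2,3):dx=+5,dy=-7->D; (2,4):dx=+4,dy=-3->D; (2,5):dx=+2,dy=+4->C
  (2,6):dx=+1,dy=+2->C; (3,4):dx=-1,dy=+4->D; (3,5):dx=-3,dy=+11->D; (3,6):dx=-4,dy=+9->D
  (4,5):dx=-2,dy=+7->D; (4,6):dx=-3,dy=+5->D; (5,6):dx=-1,dy=-2->C
Step 2: C = 7, D = 8, total pairs = 15.
Step 3: tau = (C - D)/(n(n-1)/2) = (7 - 8)/15 = -0.066667.
Step 4: Exact two-sided p-value (enumerate n! = 720 permutations of y under H0): p = 1.000000.
Step 5: alpha = 0.1. fail to reject H0.

tau_b = -0.0667 (C=7, D=8), p = 1.000000, fail to reject H0.


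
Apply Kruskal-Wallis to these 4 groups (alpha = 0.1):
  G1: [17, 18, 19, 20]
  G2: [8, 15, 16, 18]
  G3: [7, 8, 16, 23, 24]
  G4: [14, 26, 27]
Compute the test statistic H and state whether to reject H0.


Step 1: Combine all N = 16 observations and assign midranks.
sorted (value, group, rank): (7,G3,1), (8,G2,2.5), (8,G3,2.5), (14,G4,4), (15,G2,5), (16,G2,6.5), (16,G3,6.5), (17,G1,8), (18,G1,9.5), (18,G2,9.5), (19,G1,11), (20,G1,12), (23,G3,13), (24,G3,14), (26,G4,15), (27,G4,16)
Step 2: Sum ranks within each group.
R_1 = 40.5 (n_1 = 4)
R_2 = 23.5 (n_2 = 4)
R_3 = 37 (n_3 = 5)
R_4 = 35 (n_4 = 3)
Step 3: H = 12/(N(N+1)) * sum(R_i^2/n_i) - 3(N+1)
     = 12/(16*17) * (40.5^2/4 + 23.5^2/4 + 37^2/5 + 35^2/3) - 3*17
     = 0.044118 * 1230.26 - 51
     = 3.276103.
Step 4: Ties present; correction factor C = 1 - 18/(16^3 - 16) = 0.995588. Corrected H = 3.276103 / 0.995588 = 3.290620.
Step 5: Under H0, H ~ chi^2(3); p-value = 0.348950.
Step 6: alpha = 0.1. fail to reject H0.

H = 3.2906, df = 3, p = 0.348950, fail to reject H0.


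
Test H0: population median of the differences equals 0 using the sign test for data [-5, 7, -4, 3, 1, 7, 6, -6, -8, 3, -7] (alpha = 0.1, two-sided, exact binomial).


Step 1: Discard zero differences. Original n = 11; n_eff = number of nonzero differences = 11.
Nonzero differences (with sign): -5, +7, -4, +3, +1, +7, +6, -6, -8, +3, -7
Step 2: Count signs: positive = 6, negative = 5.
Step 3: Under H0: P(positive) = 0.5, so the number of positives S ~ Bin(11, 0.5).
Step 4: Two-sided exact p-value = sum of Bin(11,0.5) probabilities at or below the observed probability = 1.000000.
Step 5: alpha = 0.1. fail to reject H0.

n_eff = 11, pos = 6, neg = 5, p = 1.000000, fail to reject H0.


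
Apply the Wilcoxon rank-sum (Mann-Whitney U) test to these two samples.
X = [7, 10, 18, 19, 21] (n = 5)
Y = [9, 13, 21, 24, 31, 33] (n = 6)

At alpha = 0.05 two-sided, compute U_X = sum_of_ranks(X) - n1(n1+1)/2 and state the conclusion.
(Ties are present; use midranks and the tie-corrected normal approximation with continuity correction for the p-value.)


Step 1: Combine and sort all 11 observations; assign midranks.
sorted (value, group): (7,X), (9,Y), (10,X), (13,Y), (18,X), (19,X), (21,X), (21,Y), (24,Y), (31,Y), (33,Y)
ranks: 7->1, 9->2, 10->3, 13->4, 18->5, 19->6, 21->7.5, 21->7.5, 24->9, 31->10, 33->11
Step 2: Rank sum for X: R1 = 1 + 3 + 5 + 6 + 7.5 = 22.5.
Step 3: U_X = R1 - n1(n1+1)/2 = 22.5 - 5*6/2 = 22.5 - 15 = 7.5.
       U_Y = n1*n2 - U_X = 30 - 7.5 = 22.5.
Step 4: Ties are present, so use the tie-corrected normal approximation (with continuity correction) for the p-value.
Step 5: p-value = 0.200217; compare to alpha = 0.05. fail to reject H0.

U_X = 7.5, p = 0.200217, fail to reject H0 at alpha = 0.05.


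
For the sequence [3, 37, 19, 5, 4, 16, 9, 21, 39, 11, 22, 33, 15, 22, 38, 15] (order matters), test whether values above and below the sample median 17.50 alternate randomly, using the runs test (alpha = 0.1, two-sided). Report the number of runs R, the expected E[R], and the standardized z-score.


Step 1: Compute median = 17.50; label A = above, B = below.
Labels in order: BAABBBBAABAABAAB  (n_A = 8, n_B = 8)
Step 2: Count runs R = 9.
Step 3: Under H0 (random ordering), E[R] = 2*n_A*n_B/(n_A+n_B) + 1 = 2*8*8/16 + 1 = 9.0000.
        Var[R] = 2*n_A*n_B*(2*n_A*n_B - n_A - n_B) / ((n_A+n_B)^2 * (n_A+n_B-1)) = 14336/3840 = 3.7333.
        SD[R] = 1.9322.
Step 4: R = E[R], so z = 0 with no continuity correction.
Step 5: Two-sided p-value via normal approximation = 2*(1 - Phi(|z|)) = 1.000000.
Step 6: alpha = 0.1. fail to reject H0.

R = 9, z = 0.0000, p = 1.000000, fail to reject H0.


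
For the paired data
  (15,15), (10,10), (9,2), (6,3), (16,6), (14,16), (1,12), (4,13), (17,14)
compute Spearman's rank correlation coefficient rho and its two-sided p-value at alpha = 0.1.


Step 1: Rank x and y separately (midranks; no ties here).
rank(x): 15->7, 10->5, 9->4, 6->3, 16->8, 14->6, 1->1, 4->2, 17->9
rank(y): 15->8, 10->4, 2->1, 3->2, 6->3, 16->9, 12->5, 13->6, 14->7
Step 2: d_i = R_x(i) - R_y(i); compute d_i^2.
  (7-8)^2=1, (5-4)^2=1, (4-1)^2=9, (3-2)^2=1, (8-3)^2=25, (6-9)^2=9, (1-5)^2=16, (2-6)^2=16, (9-7)^2=4
sum(d^2) = 82.
Step 3: rho = 1 - 6*82 / (9*(9^2 - 1)) = 1 - 492/720 = 0.316667.
Step 4: Under H0, t = rho * sqrt((n-2)/(1-rho^2)) = 0.8833 ~ t(7).
Step 5: Two-sided p-value from the t-distribution with 7 df = 0.406397.
Step 6: alpha = 0.1. fail to reject H0.

rho = 0.3167, p = 0.406397, fail to reject H0 at alpha = 0.1.


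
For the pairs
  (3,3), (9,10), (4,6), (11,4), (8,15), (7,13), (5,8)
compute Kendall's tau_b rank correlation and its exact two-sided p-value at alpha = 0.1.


Step 1: Enumerate the 21 unordered pairs (i,j) with i<j and classify each by sign(x_j-x_i) * sign(y_j-y_i).
  (1,2):dx=+6,dy=+7->C; (1,3):dx=+1,dy=+3->C; (1,4):dx=+8,dy=+1->C; (1,5):dx=+5,dy=+12->C
  (1,6):dx=+4,dy=+10->C; (1,7):dx=+2,dy=+5->C; (2,3):dx=-5,dy=-4->C; (2,4):dx=+2,dy=-6->D
  (2,5):dx=-1,dy=+5->D; (2,6):dx=-2,dy=+3->D; (2,7):dx=-4,dy=-2->C; (3,4):dx=+7,dy=-2->D
  (3,5):dx=+4,dy=+9->C; (3,6):dx=+3,dy=+7->C; (3,7):dx=+1,dy=+2->C; (4,5):dx=-3,dy=+11->D
  (4,6):dx=-4,dy=+9->D; (4,7):dx=-6,dy=+4->D; (5,6):dx=-1,dy=-2->C; (5,7):dx=-3,dy=-7->C
  (6,7):dx=-2,dy=-5->C
Step 2: C = 14, D = 7, total pairs = 21.
Step 3: tau = (C - D)/(n(n-1)/2) = (14 - 7)/21 = 0.333333.
Step 4: Exact two-sided p-value (enumerate n! = 5040 permutations of y under H0): p = 0.381349.
Step 5: alpha = 0.1. fail to reject H0.

tau_b = 0.3333 (C=14, D=7), p = 0.381349, fail to reject H0.


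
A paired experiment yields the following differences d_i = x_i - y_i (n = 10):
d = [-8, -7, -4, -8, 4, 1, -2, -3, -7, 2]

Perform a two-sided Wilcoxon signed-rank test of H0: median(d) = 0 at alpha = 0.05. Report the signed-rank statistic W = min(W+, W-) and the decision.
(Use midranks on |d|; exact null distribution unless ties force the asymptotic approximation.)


Step 1: Drop any zero differences (none here) and take |d_i|.
|d| = [8, 7, 4, 8, 4, 1, 2, 3, 7, 2]
Step 2: Midrank |d_i| (ties get averaged ranks).
ranks: |8|->9.5, |7|->7.5, |4|->5.5, |8|->9.5, |4|->5.5, |1|->1, |2|->2.5, |3|->4, |7|->7.5, |2|->2.5
Step 3: Attach original signs; sum ranks with positive sign and with negative sign.
W+ = 5.5 + 1 + 2.5 = 9
W- = 9.5 + 7.5 + 5.5 + 9.5 + 2.5 + 4 + 7.5 = 46
(Check: W+ + W- = 55 should equal n(n+1)/2 = 55.)
Step 4: Test statistic W = min(W+, W-) = 9.
Step 5: Ties in |d|, so use the tie-corrected normal approximation.
        E[W] = n(n+1)/4 = 10*11/4 = 27.5.
        Tie groups: |d|=2 (t=2), |d|=4 (t=2), |d|=7 (t=2), |d|=8 (t=2); sum(t^3 - t) = 24.
        Var[W] = n(n+1)(2n+1)/24 - sum(t^3-t)/48 = 2310/24 - 24/48 = 95.75.
        z = (W - E[W]) / sqrt(Var[W]) = (9 - 27.5) / 9.7852 = -1.8906.
        Two-sided p = 2*Phi(z) = 0.058676.
Step 6: alpha = 0.05. fail to reject H0.

W+ = 9, W- = 46, W = min = 9, p = 0.058676, fail to reject H0.


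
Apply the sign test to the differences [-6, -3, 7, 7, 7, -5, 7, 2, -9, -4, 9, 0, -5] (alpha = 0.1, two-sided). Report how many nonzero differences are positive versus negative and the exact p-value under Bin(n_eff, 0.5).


Step 1: Discard zero differences. Original n = 13; n_eff = number of nonzero differences = 12.
Nonzero differences (with sign): -6, -3, +7, +7, +7, -5, +7, +2, -9, -4, +9, -5
Step 2: Count signs: positive = 6, negative = 6.
Step 3: Under H0: P(positive) = 0.5, so the number of positives S ~ Bin(12, 0.5).
Step 4: Two-sided exact p-value = sum of Bin(12,0.5) probabilities at or below the observed probability = 1.000000.
Step 5: alpha = 0.1. fail to reject H0.

n_eff = 12, pos = 6, neg = 6, p = 1.000000, fail to reject H0.


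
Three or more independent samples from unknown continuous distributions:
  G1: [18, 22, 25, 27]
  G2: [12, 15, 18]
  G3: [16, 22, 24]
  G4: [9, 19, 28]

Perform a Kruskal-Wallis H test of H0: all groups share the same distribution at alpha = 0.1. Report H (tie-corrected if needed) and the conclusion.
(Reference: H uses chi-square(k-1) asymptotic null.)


Step 1: Combine all N = 13 observations and assign midranks.
sorted (value, group, rank): (9,G4,1), (12,G2,2), (15,G2,3), (16,G3,4), (18,G1,5.5), (18,G2,5.5), (19,G4,7), (22,G1,8.5), (22,G3,8.5), (24,G3,10), (25,G1,11), (27,G1,12), (28,G4,13)
Step 2: Sum ranks within each group.
R_1 = 37 (n_1 = 4)
R_2 = 10.5 (n_2 = 3)
R_3 = 22.5 (n_3 = 3)
R_4 = 21 (n_4 = 3)
Step 3: H = 12/(N(N+1)) * sum(R_i^2/n_i) - 3(N+1)
     = 12/(13*14) * (37^2/4 + 10.5^2/3 + 22.5^2/3 + 21^2/3) - 3*14
     = 0.065934 * 694.75 - 42
     = 3.807692.
Step 4: Ties present; correction factor C = 1 - 12/(13^3 - 13) = 0.994505. Corrected H = 3.807692 / 0.994505 = 3.828729.
Step 5: Under H0, H ~ chi^2(3); p-value = 0.280562.
Step 6: alpha = 0.1. fail to reject H0.

H = 3.8287, df = 3, p = 0.280562, fail to reject H0.


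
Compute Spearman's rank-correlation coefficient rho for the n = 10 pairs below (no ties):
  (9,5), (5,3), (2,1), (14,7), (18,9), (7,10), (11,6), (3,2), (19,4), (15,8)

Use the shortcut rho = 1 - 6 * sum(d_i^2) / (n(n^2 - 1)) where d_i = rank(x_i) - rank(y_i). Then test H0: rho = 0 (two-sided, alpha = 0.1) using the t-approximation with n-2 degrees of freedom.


Step 1: Rank x and y separately (midranks; no ties here).
rank(x): 9->5, 5->3, 2->1, 14->7, 18->9, 7->4, 11->6, 3->2, 19->10, 15->8
rank(y): 5->5, 3->3, 1->1, 7->7, 9->9, 10->10, 6->6, 2->2, 4->4, 8->8
Step 2: d_i = R_x(i) - R_y(i); compute d_i^2.
  (5-5)^2=0, (3-3)^2=0, (1-1)^2=0, (7-7)^2=0, (9-9)^2=0, (4-10)^2=36, (6-6)^2=0, (2-2)^2=0, (10-4)^2=36, (8-8)^2=0
sum(d^2) = 72.
Step 3: rho = 1 - 6*72 / (10*(10^2 - 1)) = 1 - 432/990 = 0.563636.
Step 4: Under H0, t = rho * sqrt((n-2)/(1-rho^2)) = 1.9300 ~ t(8).
Step 5: Two-sided p-value from the t-distribution with 8 df = 0.089724.
Step 6: alpha = 0.1. reject H0.

rho = 0.5636, p = 0.089724, reject H0 at alpha = 0.1.


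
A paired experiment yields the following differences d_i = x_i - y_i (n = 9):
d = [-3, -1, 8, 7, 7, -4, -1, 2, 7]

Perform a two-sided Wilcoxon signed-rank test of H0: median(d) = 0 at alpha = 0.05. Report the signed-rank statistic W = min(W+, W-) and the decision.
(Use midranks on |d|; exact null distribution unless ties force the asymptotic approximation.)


Step 1: Drop any zero differences (none here) and take |d_i|.
|d| = [3, 1, 8, 7, 7, 4, 1, 2, 7]
Step 2: Midrank |d_i| (ties get averaged ranks).
ranks: |3|->4, |1|->1.5, |8|->9, |7|->7, |7|->7, |4|->5, |1|->1.5, |2|->3, |7|->7
Step 3: Attach original signs; sum ranks with positive sign and with negative sign.
W+ = 9 + 7 + 7 + 3 + 7 = 33
W- = 4 + 1.5 + 5 + 1.5 = 12
(Check: W+ + W- = 45 should equal n(n+1)/2 = 45.)
Step 4: Test statistic W = min(W+, W-) = 12.
Step 5: Ties in |d|, so use the tie-corrected normal approximation.
        E[W] = n(n+1)/4 = 9*10/4 = 22.5.
        Tie groups: |d|=1 (t=2), |d|=7 (t=3); sum(t^3 - t) = 30.
        Var[W] = n(n+1)(2n+1)/24 - sum(t^3-t)/48 = 1710/24 - 30/48 = 70.625.
        z = (W - E[W]) / sqrt(Var[W]) = (12 - 22.5) / 8.4039 = -1.2494.
        Two-sided p = 2*Phi(z) = 0.211510.
Step 6: alpha = 0.05. fail to reject H0.

W+ = 33, W- = 12, W = min = 12, p = 0.211510, fail to reject H0.


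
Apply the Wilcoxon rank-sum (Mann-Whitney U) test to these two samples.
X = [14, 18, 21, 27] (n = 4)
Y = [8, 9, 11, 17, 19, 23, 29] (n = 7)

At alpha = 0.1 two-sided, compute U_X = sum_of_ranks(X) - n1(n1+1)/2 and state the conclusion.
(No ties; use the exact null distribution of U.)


Step 1: Combine and sort all 11 observations; assign midranks.
sorted (value, group): (8,Y), (9,Y), (11,Y), (14,X), (17,Y), (18,X), (19,Y), (21,X), (23,Y), (27,X), (29,Y)
ranks: 8->1, 9->2, 11->3, 14->4, 17->5, 18->6, 19->7, 21->8, 23->9, 27->10, 29->11
Step 2: Rank sum for X: R1 = 4 + 6 + 8 + 10 = 28.
Step 3: U_X = R1 - n1(n1+1)/2 = 28 - 4*5/2 = 28 - 10 = 18.
       U_Y = n1*n2 - U_X = 28 - 18 = 10.
Step 4: No ties, so the exact null distribution of U (based on enumerating the C(11,4) = 330 equally likely rank assignments) gives the two-sided p-value.
Step 5: p-value = 0.527273; compare to alpha = 0.1. fail to reject H0.

U_X = 18, p = 0.527273, fail to reject H0 at alpha = 0.1.


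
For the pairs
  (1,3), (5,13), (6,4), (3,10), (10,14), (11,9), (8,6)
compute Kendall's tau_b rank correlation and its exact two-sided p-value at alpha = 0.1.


Step 1: Enumerate the 21 unordered pairs (i,j) with i<j and classify each by sign(x_j-x_i) * sign(y_j-y_i).
  (1,2):dx=+4,dy=+10->C; (1,3):dx=+5,dy=+1->C; (1,4):dx=+2,dy=+7->C; (1,5):dx=+9,dy=+11->C
  (1,6):dx=+10,dy=+6->C; (1,7):dx=+7,dy=+3->C; (2,3):dx=+1,dy=-9->D; (2,4):dx=-2,dy=-3->C
  (2,5):dx=+5,dy=+1->C; (2,6):dx=+6,dy=-4->D; (2,7):dx=+3,dy=-7->D; (3,4):dx=-3,dy=+6->D
  (3,5):dx=+4,dy=+10->C; (3,6):dx=+5,dy=+5->C; (3,7):dx=+2,dy=+2->C; (4,5):dx=+7,dy=+4->C
  (4,6):dx=+8,dy=-1->D; (4,7):dx=+5,dy=-4->D; (5,6):dx=+1,dy=-5->D; (5,7):dx=-2,dy=-8->C
  (6,7):dx=-3,dy=-3->C
Step 2: C = 14, D = 7, total pairs = 21.
Step 3: tau = (C - D)/(n(n-1)/2) = (14 - 7)/21 = 0.333333.
Step 4: Exact two-sided p-value (enumerate n! = 5040 permutations of y under H0): p = 0.381349.
Step 5: alpha = 0.1. fail to reject H0.

tau_b = 0.3333 (C=14, D=7), p = 0.381349, fail to reject H0.
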